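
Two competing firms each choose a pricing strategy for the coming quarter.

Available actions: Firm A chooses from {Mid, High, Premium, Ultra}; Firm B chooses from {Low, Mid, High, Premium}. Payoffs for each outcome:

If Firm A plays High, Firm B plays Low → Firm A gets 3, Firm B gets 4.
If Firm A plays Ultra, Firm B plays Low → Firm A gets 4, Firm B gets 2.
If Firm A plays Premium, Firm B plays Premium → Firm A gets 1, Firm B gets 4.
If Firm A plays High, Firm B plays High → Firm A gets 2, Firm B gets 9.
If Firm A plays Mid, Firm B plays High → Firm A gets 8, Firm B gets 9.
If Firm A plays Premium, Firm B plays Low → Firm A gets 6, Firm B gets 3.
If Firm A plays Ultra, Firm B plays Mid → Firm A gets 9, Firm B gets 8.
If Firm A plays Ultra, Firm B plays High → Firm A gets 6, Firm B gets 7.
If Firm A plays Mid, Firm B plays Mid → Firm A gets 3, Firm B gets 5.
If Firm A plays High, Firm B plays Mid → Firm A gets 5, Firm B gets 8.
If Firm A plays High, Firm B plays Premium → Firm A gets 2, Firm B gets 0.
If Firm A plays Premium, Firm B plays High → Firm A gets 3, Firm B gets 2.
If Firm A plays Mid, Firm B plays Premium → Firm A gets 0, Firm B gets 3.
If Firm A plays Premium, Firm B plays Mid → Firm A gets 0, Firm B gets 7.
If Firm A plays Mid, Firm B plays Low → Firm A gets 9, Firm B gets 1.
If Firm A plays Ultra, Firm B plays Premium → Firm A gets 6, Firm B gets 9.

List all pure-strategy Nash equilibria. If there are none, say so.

Mark each player's best response to every combination of opponents' strategies; a profile where every player is best-responding is a pure Nash equilibrium.
Firm A against Low: payoffs 9, 3, 6, 4 → best response Mid.
Firm A against Mid: payoffs 3, 5, 0, 9 → best response Ultra.
Firm A against High: payoffs 8, 2, 3, 6 → best response Mid.
Firm A against Premium: payoffs 0, 2, 1, 6 → best response Ultra.
Firm B against Mid: payoffs 1, 5, 9, 3 → best response High.
Firm B against High: payoffs 4, 8, 9, 0 → best response High.
Firm B against Premium: payoffs 3, 7, 2, 4 → best response Mid.
Firm B against Ultra: payoffs 2, 8, 7, 9 → best response Premium.
Mutual best responses: (Mid, High); (Ultra, Premium).

Pure-strategy Nash equilibria: (Mid, High), (Ultra, Premium)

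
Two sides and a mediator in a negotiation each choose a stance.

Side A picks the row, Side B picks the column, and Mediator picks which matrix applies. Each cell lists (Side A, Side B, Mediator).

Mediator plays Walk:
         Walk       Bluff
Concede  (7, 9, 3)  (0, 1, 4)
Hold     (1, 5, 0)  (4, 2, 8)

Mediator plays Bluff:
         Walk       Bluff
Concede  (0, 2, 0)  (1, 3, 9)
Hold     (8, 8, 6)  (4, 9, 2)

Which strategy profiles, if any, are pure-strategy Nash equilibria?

Side A against (Walk, Walk): payoffs 7, 1 → best response Concede.
Side A against (Walk, Bluff): payoffs 0, 8 → best response Hold.
Side A against (Bluff, Walk): payoffs 0, 4 → best response Hold.
Side A against (Bluff, Bluff): payoffs 1, 4 → best response Hold.
Side B against (Concede, Walk): payoffs 9, 1 → best response Walk.
Side B against (Concede, Bluff): payoffs 2, 3 → best response Bluff.
Side B against (Hold, Walk): payoffs 5, 2 → best response Walk.
Side B against (Hold, Bluff): payoffs 8, 9 → best response Bluff.
Mediator against (Concede, Walk): payoffs 3, 0 → best response Walk.
Mediator against (Concede, Bluff): payoffs 4, 9 → best response Bluff.
Mediator against (Hold, Walk): payoffs 0, 6 → best response Bluff.
Mediator against (Hold, Bluff): payoffs 8, 2 → best response Walk.
Mutual best responses: (Concede, Walk, Walk).

(Concede, Walk, Walk)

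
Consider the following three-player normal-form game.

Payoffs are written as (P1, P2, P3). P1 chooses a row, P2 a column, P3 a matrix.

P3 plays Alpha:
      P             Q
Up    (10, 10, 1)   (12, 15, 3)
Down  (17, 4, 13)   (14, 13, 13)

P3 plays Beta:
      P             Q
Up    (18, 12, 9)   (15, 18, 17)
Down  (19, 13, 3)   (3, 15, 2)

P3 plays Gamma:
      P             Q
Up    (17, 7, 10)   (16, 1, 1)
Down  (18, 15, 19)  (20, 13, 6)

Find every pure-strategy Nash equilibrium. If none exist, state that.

Pure-strategy Nash equilibria: (Up, Q, Beta) and (Down, P, Gamma) and (Down, Q, Alpha)

(Up, P, Alpha): P1 can switch to Down (10 → 17). Not NE.
(Up, P, Beta): P1 can switch to Down (18 → 19). Not NE.
(Up, P, Gamma): P1 can switch to Down (17 → 18). Not NE.
(Up, Q, Alpha): P1 can switch to Down (12 → 14). Not NE.
(Up, Q, Beta): P1 gets 15, best alternative 3; P2 gets 18, best alternative 12; P3 gets 17, best alternative 3. No profitable deviation — NE.
(Up, Q, Gamma): P1 can switch to Down (16 → 20). Not NE.
(Down, P, Alpha): P2 can switch to Q (4 → 13). Not NE.
(Down, P, Beta): P2 can switch to Q (13 → 15). Not NE.
(Down, P, Gamma): P1 gets 18, best alternative 17; P2 gets 15, best alternative 13; P3 gets 19, best alternative 13. No profitable deviation — NE.
(Down, Q, Alpha): P1 gets 14, best alternative 12; P2 gets 13, best alternative 4; P3 gets 13, best alternative 6. No profitable deviation — NE.
(Down, Q, Beta): P1 can switch to Up (3 → 15). Not NE.
(The remaining 1 profile has a profitable deviation by the same check.)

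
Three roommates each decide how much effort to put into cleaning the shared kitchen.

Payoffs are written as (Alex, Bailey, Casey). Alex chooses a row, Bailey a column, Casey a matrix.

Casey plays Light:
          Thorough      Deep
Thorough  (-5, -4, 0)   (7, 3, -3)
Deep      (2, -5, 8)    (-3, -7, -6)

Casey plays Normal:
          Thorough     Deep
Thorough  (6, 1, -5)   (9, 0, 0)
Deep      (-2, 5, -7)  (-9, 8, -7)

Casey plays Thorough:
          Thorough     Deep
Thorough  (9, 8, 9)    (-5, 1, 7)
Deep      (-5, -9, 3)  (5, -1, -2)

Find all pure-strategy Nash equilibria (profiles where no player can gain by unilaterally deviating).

(Thorough, Thorough, Thorough) and (Deep, Thorough, Light) and (Deep, Deep, Thorough)

For each strategy profile, look for a profitable unilateral deviation.
(Thorough, Thorough, Light): Alex can switch to Deep (-5 → 2). Not NE.
(Thorough, Thorough, Normal): Casey can switch to Light (-5 → 0). Not NE.
(Thorough, Thorough, Thorough): Alex gets 9, best alternative -5; Bailey gets 8, best alternative 1; Casey gets 9, best alternative 0. No profitable deviation — NE.
(Thorough, Deep, Light): Casey can switch to Normal (-3 → 0). Not NE.
(Thorough, Deep, Normal): Bailey can switch to Thorough (0 → 1). Not NE.
(Thorough, Deep, Thorough): Alex can switch to Deep (-5 → 5). Not NE.
(Deep, Thorough, Light): Alex gets 2, best alternative -5; Bailey gets -5, best alternative -7; Casey gets 8, best alternative 3. No profitable deviation — NE.
(Deep, Thorough, Normal): Alex can switch to Thorough (-2 → 6). Not NE.
(Deep, Deep, Thorough): Alex gets 5, best alternative -5; Bailey gets -1, best alternative -9; Casey gets -2, best alternative -6. No profitable deviation — NE.
(The remaining 3 profiles each have a profitable deviation by the same check.)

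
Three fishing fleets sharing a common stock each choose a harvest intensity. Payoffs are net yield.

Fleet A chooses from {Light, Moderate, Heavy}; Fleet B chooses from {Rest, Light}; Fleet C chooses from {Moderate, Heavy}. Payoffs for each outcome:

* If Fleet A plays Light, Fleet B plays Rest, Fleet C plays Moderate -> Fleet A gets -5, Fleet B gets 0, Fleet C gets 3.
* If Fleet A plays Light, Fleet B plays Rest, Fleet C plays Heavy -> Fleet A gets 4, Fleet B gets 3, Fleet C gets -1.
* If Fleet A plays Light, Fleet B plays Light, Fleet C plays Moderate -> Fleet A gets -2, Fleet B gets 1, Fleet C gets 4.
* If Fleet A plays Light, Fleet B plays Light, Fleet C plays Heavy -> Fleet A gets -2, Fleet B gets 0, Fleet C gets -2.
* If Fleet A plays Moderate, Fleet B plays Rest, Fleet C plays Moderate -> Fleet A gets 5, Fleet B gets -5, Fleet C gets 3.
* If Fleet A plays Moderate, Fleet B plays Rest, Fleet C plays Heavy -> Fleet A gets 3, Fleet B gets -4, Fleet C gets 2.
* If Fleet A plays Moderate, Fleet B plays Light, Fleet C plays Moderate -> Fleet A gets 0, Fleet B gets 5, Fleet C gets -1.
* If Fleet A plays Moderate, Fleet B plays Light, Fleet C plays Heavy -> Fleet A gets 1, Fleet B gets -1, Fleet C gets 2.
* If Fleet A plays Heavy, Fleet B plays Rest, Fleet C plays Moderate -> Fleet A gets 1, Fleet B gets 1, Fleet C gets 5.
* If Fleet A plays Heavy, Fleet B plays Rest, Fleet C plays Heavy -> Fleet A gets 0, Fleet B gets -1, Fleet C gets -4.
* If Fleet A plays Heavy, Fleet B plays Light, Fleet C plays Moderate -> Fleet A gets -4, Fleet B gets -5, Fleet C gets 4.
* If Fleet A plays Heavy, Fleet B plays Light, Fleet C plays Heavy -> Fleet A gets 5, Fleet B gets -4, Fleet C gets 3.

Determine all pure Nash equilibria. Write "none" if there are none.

Mark each player's best response to every combination of opponents' strategies; a profile where every player is best-responding is a pure Nash equilibrium.
Fleet A against (Rest, Moderate): payoffs -5, 5, 1 → best response Moderate.
Fleet A against (Rest, Heavy): payoffs 4, 3, 0 → best response Light.
Fleet A against (Light, Moderate): payoffs -2, 0, -4 → best response Moderate.
Fleet A against (Light, Heavy): payoffs -2, 1, 5 → best response Heavy.
Fleet B against (Light, Moderate): payoffs 0, 1 → best response Light.
Fleet B against (Light, Heavy): payoffs 3, 0 → best response Rest.
Fleet B against (Moderate, Moderate): payoffs -5, 5 → best response Light.
Fleet B against (Moderate, Heavy): payoffs -4, -1 → best response Light.
Fleet B against (Heavy, Moderate): payoffs 1, -5 → best response Rest.
Fleet B against (Heavy, Heavy): payoffs -1, -4 → best response Rest.
Fleet C against (Light, Rest): payoffs 3, -1 → best response Moderate.
Fleet C against (Light, Light): payoffs 4, -2 → best response Moderate.
Fleet C against (Moderate, Rest): payoffs 3, 2 → best response Moderate.
Fleet C against (Moderate, Light): payoffs -1, 2 → best response Heavy.
Fleet C against (Heavy, Rest): payoffs 5, -4 → best response Moderate.
Fleet C against (Heavy, Light): payoffs 4, 3 → best response Moderate.
No profile is a mutual best response for all players.

No pure-strategy Nash equilibrium.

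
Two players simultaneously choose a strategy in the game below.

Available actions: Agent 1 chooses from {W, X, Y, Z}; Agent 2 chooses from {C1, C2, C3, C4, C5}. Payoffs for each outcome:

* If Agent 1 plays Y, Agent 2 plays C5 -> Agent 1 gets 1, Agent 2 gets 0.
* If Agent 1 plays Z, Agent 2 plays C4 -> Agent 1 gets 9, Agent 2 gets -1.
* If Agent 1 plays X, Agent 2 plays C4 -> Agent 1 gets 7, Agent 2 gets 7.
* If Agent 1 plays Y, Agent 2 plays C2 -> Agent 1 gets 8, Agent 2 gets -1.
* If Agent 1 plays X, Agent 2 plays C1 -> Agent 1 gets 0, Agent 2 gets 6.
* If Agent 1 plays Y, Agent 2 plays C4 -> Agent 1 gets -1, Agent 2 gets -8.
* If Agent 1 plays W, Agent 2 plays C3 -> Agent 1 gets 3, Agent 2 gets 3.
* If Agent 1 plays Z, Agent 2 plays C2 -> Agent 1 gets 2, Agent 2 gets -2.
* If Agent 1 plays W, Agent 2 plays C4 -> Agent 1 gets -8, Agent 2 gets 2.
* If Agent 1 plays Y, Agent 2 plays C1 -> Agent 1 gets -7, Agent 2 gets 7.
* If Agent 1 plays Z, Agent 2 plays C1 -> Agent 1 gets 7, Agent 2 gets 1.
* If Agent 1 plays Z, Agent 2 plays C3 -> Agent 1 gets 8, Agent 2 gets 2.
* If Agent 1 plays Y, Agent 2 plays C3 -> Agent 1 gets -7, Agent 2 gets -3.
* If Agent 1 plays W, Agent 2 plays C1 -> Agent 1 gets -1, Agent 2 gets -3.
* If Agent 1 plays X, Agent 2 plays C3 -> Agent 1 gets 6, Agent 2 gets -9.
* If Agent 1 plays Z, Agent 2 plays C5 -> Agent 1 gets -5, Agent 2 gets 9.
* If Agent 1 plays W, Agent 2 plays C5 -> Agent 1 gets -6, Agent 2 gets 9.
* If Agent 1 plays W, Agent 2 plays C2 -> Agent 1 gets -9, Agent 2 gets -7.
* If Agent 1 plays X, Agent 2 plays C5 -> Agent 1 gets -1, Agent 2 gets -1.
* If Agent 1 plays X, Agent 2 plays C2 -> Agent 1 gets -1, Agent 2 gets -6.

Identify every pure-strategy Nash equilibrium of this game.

none

For each strategy profile, look for a profitable unilateral deviation.
(W, C1): Agent 1 can switch to X (-1 → 0). Not NE.
(W, C2): Agent 1 can switch to X (-9 → -1). Not NE.
(W, C3): Agent 1 can switch to X (3 → 6). Not NE.
(W, C4): Agent 1 can switch to X (-8 → 7). Not NE.
(W, C5): Agent 1 can switch to X (-6 → -1). Not NE.
(X, C1): Agent 1 can switch to Z (0 → 7). Not NE.
(The remaining 14 profiles each have a profitable deviation by the same check.)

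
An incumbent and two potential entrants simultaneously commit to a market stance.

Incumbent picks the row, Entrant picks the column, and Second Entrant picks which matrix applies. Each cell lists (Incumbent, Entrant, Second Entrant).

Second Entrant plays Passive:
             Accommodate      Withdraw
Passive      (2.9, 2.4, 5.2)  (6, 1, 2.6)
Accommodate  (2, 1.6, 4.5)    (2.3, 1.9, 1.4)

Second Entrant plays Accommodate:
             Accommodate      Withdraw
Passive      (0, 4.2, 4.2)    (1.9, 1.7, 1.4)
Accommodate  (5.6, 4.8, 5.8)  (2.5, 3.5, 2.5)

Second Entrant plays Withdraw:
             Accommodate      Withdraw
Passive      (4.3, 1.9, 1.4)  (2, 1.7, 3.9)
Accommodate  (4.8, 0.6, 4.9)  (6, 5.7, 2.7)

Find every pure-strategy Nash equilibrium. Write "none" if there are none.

The pure Nash equilibria are (Passive, Accommodate, Passive), (Accommodate, Accommodate, Accommodate), (Accommodate, Withdraw, Withdraw).

Incumbent against (Accommodate, Passive): payoffs 2.9, 2 → best response Passive.
Incumbent against (Accommodate, Accommodate): payoffs 0, 5.6 → best response Accommodate.
Incumbent against (Accommodate, Withdraw): payoffs 4.3, 4.8 → best response Accommodate.
Incumbent against (Withdraw, Passive): payoffs 6, 2.3 → best response Passive.
Incumbent against (Withdraw, Accommodate): payoffs 1.9, 2.5 → best response Accommodate.
Incumbent against (Withdraw, Withdraw): payoffs 2, 6 → best response Accommodate.
Entrant against (Passive, Passive): payoffs 2.4, 1 → best response Accommodate.
Entrant against (Passive, Accommodate): payoffs 4.2, 1.7 → best response Accommodate.
Entrant against (Passive, Withdraw): payoffs 1.9, 1.7 → best response Accommodate.
Entrant against (Accommodate, Passive): payoffs 1.6, 1.9 → best response Withdraw.
Entrant against (Accommodate, Accommodate): payoffs 4.8, 3.5 → best response Accommodate.
Entrant against (Accommodate, Withdraw): payoffs 0.6, 5.7 → best response Withdraw.
Second Entrant against (Passive, Accommodate): payoffs 5.2, 4.2, 1.4 → best response Passive.
Second Entrant against (Passive, Withdraw): payoffs 2.6, 1.4, 3.9 → best response Withdraw.
Second Entrant against (Accommodate, Accommodate): payoffs 4.5, 5.8, 4.9 → best response Accommodate.
Second Entrant against (Accommodate, Withdraw): payoffs 1.4, 2.5, 2.7 → best response Withdraw.
Mutual best responses: (Passive, Accommodate, Passive); (Accommodate, Accommodate, Accommodate); (Accommodate, Withdraw, Withdraw).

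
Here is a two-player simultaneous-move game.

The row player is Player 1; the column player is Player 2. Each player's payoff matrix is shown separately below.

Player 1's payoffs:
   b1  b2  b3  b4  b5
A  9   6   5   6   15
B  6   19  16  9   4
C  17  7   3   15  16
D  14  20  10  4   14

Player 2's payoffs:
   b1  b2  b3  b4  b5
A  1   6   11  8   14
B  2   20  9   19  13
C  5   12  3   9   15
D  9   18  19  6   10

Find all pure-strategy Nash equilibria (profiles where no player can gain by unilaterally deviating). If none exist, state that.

Player 1 against b1: payoffs 9, 6, 17, 14 → best response C.
Player 1 against b2: payoffs 6, 19, 7, 20 → best response D.
Player 1 against b3: payoffs 5, 16, 3, 10 → best response B.
Player 1 against b4: payoffs 6, 9, 15, 4 → best response C.
Player 1 against b5: payoffs 15, 4, 16, 14 → best response C.
Player 2 against A: payoffs 1, 6, 11, 8, 14 → best response b5.
Player 2 against B: payoffs 2, 20, 9, 19, 13 → best response b2.
Player 2 against C: payoffs 5, 12, 3, 9, 15 → best response b5.
Player 2 against D: payoffs 9, 18, 19, 6, 10 → best response b3.
Mutual best responses: (C, b5).

(C, b5)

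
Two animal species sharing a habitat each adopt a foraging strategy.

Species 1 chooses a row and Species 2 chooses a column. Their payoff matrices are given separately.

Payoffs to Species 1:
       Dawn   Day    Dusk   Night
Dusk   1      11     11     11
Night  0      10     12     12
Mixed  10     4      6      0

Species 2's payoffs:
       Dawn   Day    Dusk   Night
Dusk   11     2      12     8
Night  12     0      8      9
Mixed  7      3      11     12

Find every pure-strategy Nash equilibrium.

(Dusk, Dawn): Species 1 can switch to Mixed (1 → 10). Not NE.
(Dusk, Day): Species 2 can switch to Dawn (2 → 11). Not NE.
(Dusk, Dusk): Species 1 can switch to Night (11 → 12). Not NE.
(Dusk, Night): Species 1 can switch to Night (11 → 12). Not NE.
(Night, Dawn): Species 1 can switch to Dusk (0 → 1). Not NE.
(Night, Day): Species 1 can switch to Dusk (10 → 11). Not NE.
(Night, Dusk): Species 2 can switch to Dawn (8 → 12). Not NE.
(Night, Night): Species 2 can switch to Dawn (9 → 12). Not NE.
(The remaining 4 profiles each have a profitable deviation by the same check.)

No pure-strategy Nash equilibrium.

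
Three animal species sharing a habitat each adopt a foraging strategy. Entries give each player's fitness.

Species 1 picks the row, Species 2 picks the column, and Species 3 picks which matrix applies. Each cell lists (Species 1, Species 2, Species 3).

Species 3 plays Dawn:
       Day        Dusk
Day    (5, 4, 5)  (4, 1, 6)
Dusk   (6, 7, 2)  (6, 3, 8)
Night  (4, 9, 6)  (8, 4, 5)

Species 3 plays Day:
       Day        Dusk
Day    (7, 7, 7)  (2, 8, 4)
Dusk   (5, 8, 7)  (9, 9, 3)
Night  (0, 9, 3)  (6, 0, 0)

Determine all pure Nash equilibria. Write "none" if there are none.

No pure-strategy Nash equilibrium.

(Day, Day, Dawn): Species 1 can switch to Dusk (5 → 6). Not NE.
(Day, Day, Day): Species 2 can switch to Dusk (7 → 8). Not NE.
(Day, Dusk, Dawn): Species 1 can switch to Dusk (4 → 6). Not NE.
(Day, Dusk, Day): Species 1 can switch to Dusk (2 → 9). Not NE.
(Dusk, Day, Dawn): Species 3 can switch to Day (2 → 7). Not NE.
(Dusk, Day, Day): Species 1 can switch to Day (5 → 7). Not NE.
(Dusk, Dusk, Dawn): Species 1 can switch to Night (6 → 8). Not NE.
(Dusk, Dusk, Day): Species 3 can switch to Dawn (3 → 8). Not NE.
(Night, Day, Dawn): Species 1 can switch to Day (4 → 5). Not NE.
(Night, Day, Day): Species 1 can switch to Day (0 → 7). Not NE.
(Night, Dusk, Dawn): Species 2 can switch to Day (4 → 9). Not NE.
(Night, Dusk, Day): Species 1 can switch to Dusk (6 → 9). Not NE.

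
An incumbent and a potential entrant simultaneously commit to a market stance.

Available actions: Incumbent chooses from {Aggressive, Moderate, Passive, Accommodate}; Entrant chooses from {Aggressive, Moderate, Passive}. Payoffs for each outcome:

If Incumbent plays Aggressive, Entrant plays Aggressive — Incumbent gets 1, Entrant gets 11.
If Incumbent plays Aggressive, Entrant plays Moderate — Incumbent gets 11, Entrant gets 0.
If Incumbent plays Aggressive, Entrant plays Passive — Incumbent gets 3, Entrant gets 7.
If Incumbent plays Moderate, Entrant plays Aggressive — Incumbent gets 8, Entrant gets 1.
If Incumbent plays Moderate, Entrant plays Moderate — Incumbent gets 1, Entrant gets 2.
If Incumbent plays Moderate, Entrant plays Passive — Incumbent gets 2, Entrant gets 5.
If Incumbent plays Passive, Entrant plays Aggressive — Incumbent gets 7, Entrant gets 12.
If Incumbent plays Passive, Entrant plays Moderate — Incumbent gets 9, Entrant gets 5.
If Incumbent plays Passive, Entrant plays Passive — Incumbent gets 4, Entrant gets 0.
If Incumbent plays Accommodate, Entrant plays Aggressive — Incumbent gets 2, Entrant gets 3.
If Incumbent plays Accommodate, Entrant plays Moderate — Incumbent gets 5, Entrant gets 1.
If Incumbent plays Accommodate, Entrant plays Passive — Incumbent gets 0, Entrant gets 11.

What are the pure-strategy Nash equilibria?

Incumbent against Aggressive: payoffs 1, 8, 7, 2 → best response Moderate.
Incumbent against Moderate: payoffs 11, 1, 9, 5 → best response Aggressive.
Incumbent against Passive: payoffs 3, 2, 4, 0 → best response Passive.
Entrant against Aggressive: payoffs 11, 0, 7 → best response Aggressive.
Entrant against Moderate: payoffs 1, 2, 5 → best response Passive.
Entrant against Passive: payoffs 12, 5, 0 → best response Aggressive.
Entrant against Accommodate: payoffs 3, 1, 11 → best response Passive.
No profile is a mutual best response for all players.

There is no pure-strategy Nash equilibrium.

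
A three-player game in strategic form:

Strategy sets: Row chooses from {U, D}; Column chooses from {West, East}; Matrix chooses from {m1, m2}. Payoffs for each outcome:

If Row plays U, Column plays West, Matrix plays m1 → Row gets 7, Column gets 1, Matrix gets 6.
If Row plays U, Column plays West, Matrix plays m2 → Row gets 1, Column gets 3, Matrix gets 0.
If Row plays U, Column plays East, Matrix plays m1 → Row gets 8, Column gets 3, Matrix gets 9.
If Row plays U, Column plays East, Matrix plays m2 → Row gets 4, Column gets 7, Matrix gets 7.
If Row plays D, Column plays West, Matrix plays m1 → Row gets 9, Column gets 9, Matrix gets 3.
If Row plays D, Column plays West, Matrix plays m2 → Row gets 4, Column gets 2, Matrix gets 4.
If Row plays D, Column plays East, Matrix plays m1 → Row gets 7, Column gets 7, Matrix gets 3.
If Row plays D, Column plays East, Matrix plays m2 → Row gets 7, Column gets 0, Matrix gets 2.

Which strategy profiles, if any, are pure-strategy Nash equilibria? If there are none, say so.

Pure-strategy Nash equilibria: (U, East, m1) and (D, West, m2)

Row against (West, m1): payoffs 7, 9 → best response D.
Row against (West, m2): payoffs 1, 4 → best response D.
Row against (East, m1): payoffs 8, 7 → best response U.
Row against (East, m2): payoffs 4, 7 → best response D.
Column against (U, m1): payoffs 1, 3 → best response East.
Column against (U, m2): payoffs 3, 7 → best response East.
Column against (D, m1): payoffs 9, 7 → best response West.
Column against (D, m2): payoffs 2, 0 → best response West.
Matrix against (U, West): payoffs 6, 0 → best response m1.
Matrix against (U, East): payoffs 9, 7 → best response m1.
Matrix against (D, West): payoffs 3, 4 → best response m2.
Matrix against (D, East): payoffs 3, 2 → best response m1.
Mutual best responses: (U, East, m1); (D, West, m2).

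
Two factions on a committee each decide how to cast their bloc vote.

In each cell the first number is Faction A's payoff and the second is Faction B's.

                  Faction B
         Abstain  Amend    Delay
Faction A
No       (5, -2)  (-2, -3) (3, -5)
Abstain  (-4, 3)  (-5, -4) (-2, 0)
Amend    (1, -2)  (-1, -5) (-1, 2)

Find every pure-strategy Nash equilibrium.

For each strategy profile, look for a profitable unilateral deviation.
(No, Abstain): Faction A gets 5, best alternative 1; Faction B gets -2, best alternative -3. No profitable deviation — NE.
(No, Amend): Faction A can switch to Amend (-2 → -1). Not NE.
(No, Delay): Faction B can switch to Abstain (-5 → -2). Not NE.
(Abstain, Abstain): Faction A can switch to No (-4 → 5). Not NE.
(Abstain, Amend): Faction A can switch to No (-5 → -2). Not NE.
(Abstain, Delay): Faction A can switch to No (-2 → 3). Not NE.
(Amend, Abstain): Faction A can switch to No (1 → 5). Not NE.
(Amend, Amend): Faction B can switch to Abstain (-5 → -2). Not NE.
(Amend, Delay): Faction A can switch to No (-1 → 3). Not NE.

The unique pure-strategy Nash equilibrium is (No, Abstain).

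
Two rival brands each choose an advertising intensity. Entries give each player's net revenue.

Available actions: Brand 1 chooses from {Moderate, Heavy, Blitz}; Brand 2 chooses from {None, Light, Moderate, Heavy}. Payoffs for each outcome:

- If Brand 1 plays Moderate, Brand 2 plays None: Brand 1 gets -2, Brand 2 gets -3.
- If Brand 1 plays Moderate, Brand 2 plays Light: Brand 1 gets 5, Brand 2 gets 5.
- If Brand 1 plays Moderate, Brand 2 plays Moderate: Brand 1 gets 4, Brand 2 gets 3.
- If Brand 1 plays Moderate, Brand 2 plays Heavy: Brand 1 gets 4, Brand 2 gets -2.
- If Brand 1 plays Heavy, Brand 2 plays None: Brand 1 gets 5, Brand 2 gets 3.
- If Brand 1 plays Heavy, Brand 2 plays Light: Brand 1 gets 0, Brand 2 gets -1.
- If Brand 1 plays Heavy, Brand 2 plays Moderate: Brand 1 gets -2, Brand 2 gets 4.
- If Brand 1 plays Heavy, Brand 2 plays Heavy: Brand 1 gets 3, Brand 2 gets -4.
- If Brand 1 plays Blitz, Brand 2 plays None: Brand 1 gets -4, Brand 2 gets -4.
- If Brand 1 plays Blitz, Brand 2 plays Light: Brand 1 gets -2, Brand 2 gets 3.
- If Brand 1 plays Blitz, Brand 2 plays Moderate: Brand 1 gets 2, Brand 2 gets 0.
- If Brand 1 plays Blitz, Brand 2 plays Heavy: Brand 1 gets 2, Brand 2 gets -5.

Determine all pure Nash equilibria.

Brand 1 against None: payoffs -2, 5, -4 → best response Heavy.
Brand 1 against Light: payoffs 5, 0, -2 → best response Moderate.
Brand 1 against Moderate: payoffs 4, -2, 2 → best response Moderate.
Brand 1 against Heavy: payoffs 4, 3, 2 → best response Moderate.
Brand 2 against Moderate: payoffs -3, 5, 3, -2 → best response Light.
Brand 2 against Heavy: payoffs 3, -1, 4, -4 → best response Moderate.
Brand 2 against Blitz: payoffs -4, 3, 0, -5 → best response Light.
Mutual best responses: (Moderate, Light).

The unique pure-strategy Nash equilibrium is (Moderate, Light).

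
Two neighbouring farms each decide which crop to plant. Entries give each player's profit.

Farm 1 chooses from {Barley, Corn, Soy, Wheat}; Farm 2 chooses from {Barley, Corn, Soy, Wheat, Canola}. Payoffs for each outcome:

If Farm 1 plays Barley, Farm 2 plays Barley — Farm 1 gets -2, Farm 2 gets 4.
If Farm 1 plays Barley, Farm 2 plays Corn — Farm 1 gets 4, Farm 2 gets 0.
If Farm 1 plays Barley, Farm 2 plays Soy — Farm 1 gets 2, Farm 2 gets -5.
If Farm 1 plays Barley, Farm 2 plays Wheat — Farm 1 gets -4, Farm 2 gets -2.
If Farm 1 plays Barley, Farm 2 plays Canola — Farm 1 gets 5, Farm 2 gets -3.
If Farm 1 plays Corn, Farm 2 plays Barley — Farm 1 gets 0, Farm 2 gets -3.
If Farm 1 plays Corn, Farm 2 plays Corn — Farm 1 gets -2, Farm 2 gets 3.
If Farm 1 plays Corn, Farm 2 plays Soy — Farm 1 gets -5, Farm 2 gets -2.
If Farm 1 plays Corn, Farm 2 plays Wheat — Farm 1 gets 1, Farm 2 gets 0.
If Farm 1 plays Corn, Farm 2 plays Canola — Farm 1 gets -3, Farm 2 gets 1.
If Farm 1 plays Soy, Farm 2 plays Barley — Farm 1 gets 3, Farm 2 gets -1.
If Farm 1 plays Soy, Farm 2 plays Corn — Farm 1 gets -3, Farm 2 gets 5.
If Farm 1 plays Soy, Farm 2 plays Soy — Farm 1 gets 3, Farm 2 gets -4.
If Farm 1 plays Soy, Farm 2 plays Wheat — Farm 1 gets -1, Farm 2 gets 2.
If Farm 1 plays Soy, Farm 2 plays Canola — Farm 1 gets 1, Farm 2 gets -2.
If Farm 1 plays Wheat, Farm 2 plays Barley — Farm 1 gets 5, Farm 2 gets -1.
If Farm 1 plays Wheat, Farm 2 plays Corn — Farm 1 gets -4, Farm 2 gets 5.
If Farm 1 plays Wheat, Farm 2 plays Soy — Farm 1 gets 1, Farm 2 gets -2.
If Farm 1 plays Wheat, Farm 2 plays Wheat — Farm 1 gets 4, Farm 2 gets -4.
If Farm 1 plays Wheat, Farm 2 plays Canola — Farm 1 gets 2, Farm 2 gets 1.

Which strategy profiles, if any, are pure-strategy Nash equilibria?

There is no pure-strategy Nash equilibrium.

(Barley, Barley): Farm 1 can switch to Corn (-2 → 0). Not NE.
(Barley, Corn): Farm 2 can switch to Barley (0 → 4). Not NE.
(Barley, Soy): Farm 1 can switch to Soy (2 → 3). Not NE.
(Barley, Wheat): Farm 1 can switch to Corn (-4 → 1). Not NE.
(Barley, Canola): Farm 2 can switch to Barley (-3 → 4). Not NE.
(Corn, Barley): Farm 1 can switch to Soy (0 → 3). Not NE.
(Corn, Corn): Farm 1 can switch to Barley (-2 → 4). Not NE.
(Corn, Soy): Farm 1 can switch to Barley (-5 → 2). Not NE.
(Corn, Wheat): Farm 1 can switch to Wheat (1 → 4). Not NE.
(Corn, Canola): Farm 1 can switch to Barley (-3 → 5). Not NE.
(The remaining 10 profiles each have a profitable deviation by the same check.)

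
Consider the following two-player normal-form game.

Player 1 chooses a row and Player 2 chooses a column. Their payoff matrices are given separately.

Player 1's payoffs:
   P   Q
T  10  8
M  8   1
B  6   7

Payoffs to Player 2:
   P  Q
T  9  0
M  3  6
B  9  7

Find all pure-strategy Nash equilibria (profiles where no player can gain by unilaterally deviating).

Player 1 against P: payoffs 10, 8, 6 → best response T.
Player 1 against Q: payoffs 8, 1, 7 → best response T.
Player 2 against T: payoffs 9, 0 → best response P.
Player 2 against M: payoffs 3, 6 → best response Q.
Player 2 against B: payoffs 9, 7 → best response P.
Mutual best responses: (T, P).

(T, P)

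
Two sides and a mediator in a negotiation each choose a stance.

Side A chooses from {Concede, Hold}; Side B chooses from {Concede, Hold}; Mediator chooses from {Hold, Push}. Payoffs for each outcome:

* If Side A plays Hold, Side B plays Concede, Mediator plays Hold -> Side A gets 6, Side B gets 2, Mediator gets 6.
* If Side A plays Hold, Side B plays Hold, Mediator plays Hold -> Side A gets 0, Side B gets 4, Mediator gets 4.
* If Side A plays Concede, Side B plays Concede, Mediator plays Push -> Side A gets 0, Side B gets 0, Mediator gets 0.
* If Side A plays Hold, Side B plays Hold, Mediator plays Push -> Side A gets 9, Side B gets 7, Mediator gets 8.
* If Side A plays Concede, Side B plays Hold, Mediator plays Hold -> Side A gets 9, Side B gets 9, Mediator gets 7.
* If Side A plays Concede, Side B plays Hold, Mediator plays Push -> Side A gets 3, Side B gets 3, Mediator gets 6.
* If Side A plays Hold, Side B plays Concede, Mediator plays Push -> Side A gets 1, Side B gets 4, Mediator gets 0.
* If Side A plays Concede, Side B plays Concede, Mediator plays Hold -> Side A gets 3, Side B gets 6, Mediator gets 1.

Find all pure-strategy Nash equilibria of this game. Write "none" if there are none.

The pure Nash equilibria are (Concede, Hold, Hold), (Hold, Hold, Push).

Check each profile: it is a Nash equilibrium iff no player can strictly gain by switching unilaterally.
(Concede, Concede, Hold): Side A can switch to Hold (3 → 6). Not NE.
(Concede, Concede, Push): Side A can switch to Hold (0 → 1). Not NE.
(Concede, Hold, Hold): Side A gets 9, best alternative 0; Side B gets 9, best alternative 6; Mediator gets 7, best alternative 6. No profitable deviation — NE.
(Concede, Hold, Push): Side A can switch to Hold (3 → 9). Not NE.
(Hold, Concede, Hold): Side B can switch to Hold (2 → 4). Not NE.
(Hold, Concede, Push): Side B can switch to Hold (4 → 7). Not NE.
(Hold, Hold, Hold): Side A can switch to Concede (0 → 9). Not NE.
(Hold, Hold, Push): Side A gets 9, best alternative 3; Side B gets 7, best alternative 4; Mediator gets 8, best alternative 4. No profitable deviation — NE.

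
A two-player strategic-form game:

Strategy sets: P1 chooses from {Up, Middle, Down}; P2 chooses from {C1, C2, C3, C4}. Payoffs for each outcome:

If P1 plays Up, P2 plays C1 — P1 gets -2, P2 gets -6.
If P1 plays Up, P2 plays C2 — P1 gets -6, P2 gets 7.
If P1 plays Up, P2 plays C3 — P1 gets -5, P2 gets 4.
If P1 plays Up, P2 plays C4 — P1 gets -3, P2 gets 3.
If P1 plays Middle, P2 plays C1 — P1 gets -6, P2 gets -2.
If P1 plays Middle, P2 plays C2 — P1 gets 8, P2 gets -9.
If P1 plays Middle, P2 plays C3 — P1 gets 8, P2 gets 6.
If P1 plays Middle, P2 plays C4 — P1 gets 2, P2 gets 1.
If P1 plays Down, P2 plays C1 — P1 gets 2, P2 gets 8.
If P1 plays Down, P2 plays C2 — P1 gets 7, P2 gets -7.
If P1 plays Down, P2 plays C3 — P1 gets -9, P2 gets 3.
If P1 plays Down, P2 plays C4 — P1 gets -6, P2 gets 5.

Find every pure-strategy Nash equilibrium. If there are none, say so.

The pure Nash equilibria are (Middle, C3), (Down, C1).

P1 against C1: payoffs -2, -6, 2 → best response Down.
P1 against C2: payoffs -6, 8, 7 → best response Middle.
P1 against C3: payoffs -5, 8, -9 → best response Middle.
P1 against C4: payoffs -3, 2, -6 → best response Middle.
P2 against Up: payoffs -6, 7, 4, 3 → best response C2.
P2 against Middle: payoffs -2, -9, 6, 1 → best response C3.
P2 against Down: payoffs 8, -7, 3, 5 → best response C1.
Mutual best responses: (Middle, C3); (Down, C1).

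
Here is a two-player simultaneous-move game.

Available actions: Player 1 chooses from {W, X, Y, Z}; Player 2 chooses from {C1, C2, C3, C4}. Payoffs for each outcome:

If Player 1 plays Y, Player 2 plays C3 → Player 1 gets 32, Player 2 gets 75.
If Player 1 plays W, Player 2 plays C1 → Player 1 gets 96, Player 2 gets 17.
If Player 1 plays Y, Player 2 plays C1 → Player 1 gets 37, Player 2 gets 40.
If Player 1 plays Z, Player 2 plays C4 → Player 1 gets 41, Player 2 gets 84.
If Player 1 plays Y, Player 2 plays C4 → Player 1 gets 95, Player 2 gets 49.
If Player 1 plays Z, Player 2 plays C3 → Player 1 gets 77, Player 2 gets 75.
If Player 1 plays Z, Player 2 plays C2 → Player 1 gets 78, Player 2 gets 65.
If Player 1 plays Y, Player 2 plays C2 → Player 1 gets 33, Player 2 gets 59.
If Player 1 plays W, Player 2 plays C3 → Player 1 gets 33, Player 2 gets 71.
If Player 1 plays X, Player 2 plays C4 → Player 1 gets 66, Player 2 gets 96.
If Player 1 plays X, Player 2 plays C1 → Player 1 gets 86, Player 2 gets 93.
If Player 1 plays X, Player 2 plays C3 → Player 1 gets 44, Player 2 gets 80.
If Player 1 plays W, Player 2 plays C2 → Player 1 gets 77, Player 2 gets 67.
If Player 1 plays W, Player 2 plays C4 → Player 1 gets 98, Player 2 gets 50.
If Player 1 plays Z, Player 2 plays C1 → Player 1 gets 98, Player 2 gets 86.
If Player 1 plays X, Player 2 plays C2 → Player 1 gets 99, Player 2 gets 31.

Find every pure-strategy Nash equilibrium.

Mark each player's best response to every combination of opponents' strategies; a profile where every player is best-responding is a pure Nash equilibrium.
Player 1 against C1: payoffs 96, 86, 37, 98 → best response Z.
Player 1 against C2: payoffs 77, 99, 33, 78 → best response X.
Player 1 against C3: payoffs 33, 44, 32, 77 → best response Z.
Player 1 against C4: payoffs 98, 66, 95, 41 → best response W.
Player 2 against W: payoffs 17, 67, 71, 50 → best response C3.
Player 2 against X: payoffs 93, 31, 80, 96 → best response C4.
Player 2 against Y: payoffs 40, 59, 75, 49 → best response C3.
Player 2 against Z: payoffs 86, 65, 75, 84 → best response C1.
Mutual best responses: (Z, C1).

The unique pure-strategy Nash equilibrium is (Z, C1).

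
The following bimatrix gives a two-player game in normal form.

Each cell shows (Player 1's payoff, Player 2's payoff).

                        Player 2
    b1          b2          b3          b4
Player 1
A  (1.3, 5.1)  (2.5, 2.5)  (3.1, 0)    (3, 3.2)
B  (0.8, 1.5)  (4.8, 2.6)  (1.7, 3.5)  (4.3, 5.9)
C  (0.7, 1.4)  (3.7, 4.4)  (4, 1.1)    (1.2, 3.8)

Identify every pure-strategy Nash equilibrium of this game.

Check each profile: it is a Nash equilibrium iff no player can strictly gain by switching unilaterally.
(A, b1): Player 1 gets 1.3, best alternative 0.8; Player 2 gets 5.1, best alternative 3.2. No profitable deviation — NE.
(A, b2): Player 1 can switch to B (2.5 → 4.8). Not NE.
(A, b3): Player 1 can switch to C (3.1 → 4). Not NE.
(A, b4): Player 1 can switch to B (3 → 4.3). Not NE.
(B, b1): Player 1 can switch to A (0.8 → 1.3). Not NE.
(B, b2): Player 2 can switch to b3 (2.6 → 3.5). Not NE.
(B, b3): Player 1 can switch to A (1.7 → 3.1). Not NE.
(B, b4): Player 1 gets 4.3, best alternative 3; Player 2 gets 5.9, best alternative 3.5. No profitable deviation — NE.
(The remaining 4 profiles each have a profitable deviation by the same check.)

The pure Nash equilibria are (A, b1) and (B, b4).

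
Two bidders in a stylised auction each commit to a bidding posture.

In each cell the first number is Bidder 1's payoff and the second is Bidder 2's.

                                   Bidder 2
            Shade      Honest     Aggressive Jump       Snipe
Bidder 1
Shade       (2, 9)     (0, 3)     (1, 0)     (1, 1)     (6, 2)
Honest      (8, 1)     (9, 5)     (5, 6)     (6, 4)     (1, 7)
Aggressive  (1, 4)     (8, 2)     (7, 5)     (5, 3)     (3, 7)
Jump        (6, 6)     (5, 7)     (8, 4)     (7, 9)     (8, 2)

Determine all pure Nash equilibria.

Bidder 1 against Shade: payoffs 2, 8, 1, 6 → best response Honest.
Bidder 1 against Honest: payoffs 0, 9, 8, 5 → best response Honest.
Bidder 1 against Aggressive: payoffs 1, 5, 7, 8 → best response Jump.
Bidder 1 against Jump: payoffs 1, 6, 5, 7 → best response Jump.
Bidder 1 against Snipe: payoffs 6, 1, 3, 8 → best response Jump.
Bidder 2 against Shade: payoffs 9, 3, 0, 1, 2 → best response Shade.
Bidder 2 against Honest: payoffs 1, 5, 6, 4, 7 → best response Snipe.
Bidder 2 against Aggressive: payoffs 4, 2, 5, 3, 7 → best response Snipe.
Bidder 2 against Jump: payoffs 6, 7, 4, 9, 2 → best response Jump.
Mutual best responses: (Jump, Jump).

(Jump, Jump)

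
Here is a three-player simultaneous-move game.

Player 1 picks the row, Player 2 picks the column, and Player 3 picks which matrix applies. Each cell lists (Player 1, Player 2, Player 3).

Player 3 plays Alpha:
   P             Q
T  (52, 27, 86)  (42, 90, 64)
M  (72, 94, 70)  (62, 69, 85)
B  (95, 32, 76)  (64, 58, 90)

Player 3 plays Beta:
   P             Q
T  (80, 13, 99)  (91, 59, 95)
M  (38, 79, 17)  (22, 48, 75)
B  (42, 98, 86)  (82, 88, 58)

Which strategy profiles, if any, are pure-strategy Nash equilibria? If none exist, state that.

Player 1 against (P, Alpha): payoffs 52, 72, 95 → best response B.
Player 1 against (P, Beta): payoffs 80, 38, 42 → best response T.
Player 1 against (Q, Alpha): payoffs 42, 62, 64 → best response B.
Player 1 against (Q, Beta): payoffs 91, 22, 82 → best response T.
Player 2 against (T, Alpha): payoffs 27, 90 → best response Q.
Player 2 against (T, Beta): payoffs 13, 59 → best response Q.
Player 2 against (M, Alpha): payoffs 94, 69 → best response P.
Player 2 against (M, Beta): payoffs 79, 48 → best response P.
Player 2 against (B, Alpha): payoffs 32, 58 → best response Q.
Player 2 against (B, Beta): payoffs 98, 88 → best response P.
Player 3 against (T, P): payoffs 86, 99 → best response Beta.
Player 3 against (T, Q): payoffs 64, 95 → best response Beta.
Player 3 against (M, P): payoffs 70, 17 → best response Alpha.
Player 3 against (M, Q): payoffs 85, 75 → best response Alpha.
Player 3 against (B, P): payoffs 76, 86 → best response Beta.
Player 3 against (B, Q): payoffs 90, 58 → best response Alpha.
Mutual best responses: (T, Q, Beta); (B, Q, Alpha).

(T, Q, Beta); (B, Q, Alpha)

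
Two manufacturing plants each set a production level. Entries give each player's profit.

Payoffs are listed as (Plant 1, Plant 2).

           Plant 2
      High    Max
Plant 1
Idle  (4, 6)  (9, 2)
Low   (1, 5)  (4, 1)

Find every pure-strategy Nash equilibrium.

(Idle, High)

For each player, find the best response to each opponent profile; mutual best responses are the pure NE.
Plant 1 against High: payoffs 4, 1 → best response Idle.
Plant 1 against Max: payoffs 9, 4 → best response Idle.
Plant 2 against Idle: payoffs 6, 2 → best response High.
Plant 2 against Low: payoffs 5, 1 → best response High.
Mutual best responses: (Idle, High).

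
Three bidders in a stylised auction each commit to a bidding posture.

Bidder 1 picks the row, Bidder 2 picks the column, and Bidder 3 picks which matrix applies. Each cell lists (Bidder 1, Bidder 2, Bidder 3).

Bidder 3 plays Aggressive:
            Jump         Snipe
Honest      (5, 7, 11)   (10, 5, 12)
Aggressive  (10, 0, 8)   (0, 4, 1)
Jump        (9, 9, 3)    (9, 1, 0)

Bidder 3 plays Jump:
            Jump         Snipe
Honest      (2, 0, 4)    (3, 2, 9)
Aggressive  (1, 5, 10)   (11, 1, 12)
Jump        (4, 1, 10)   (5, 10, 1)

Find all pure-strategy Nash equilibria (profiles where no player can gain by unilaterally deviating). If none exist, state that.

There is no pure-strategy Nash equilibrium.

Mark each player's best response to every combination of opponents' strategies; a profile where every player is best-responding is a pure Nash equilibrium.
Bidder 1 against (Jump, Aggressive): payoffs 5, 10, 9 → best response Aggressive.
Bidder 1 against (Jump, Jump): payoffs 2, 1, 4 → best response Jump.
Bidder 1 against (Snipe, Aggressive): payoffs 10, 0, 9 → best response Honest.
Bidder 1 against (Snipe, Jump): payoffs 3, 11, 5 → best response Aggressive.
Bidder 2 against (Honest, Aggressive): payoffs 7, 5 → best response Jump.
Bidder 2 against (Honest, Jump): payoffs 0, 2 → best response Snipe.
Bidder 2 against (Aggressive, Aggressive): payoffs 0, 4 → best response Snipe.
Bidder 2 against (Aggressive, Jump): payoffs 5, 1 → best response Jump.
Bidder 2 against (Jump, Aggressive): payoffs 9, 1 → best response Jump.
Bidder 2 against (Jump, Jump): payoffs 1, 10 → best response Snipe.
Bidder 3 against (Honest, Jump): payoffs 11, 4 → best response Aggressive.
Bidder 3 against (Honest, Snipe): payoffs 12, 9 → best response Aggressive.
Bidder 3 against (Aggressive, Jump): payoffs 8, 10 → best response Jump.
Bidder 3 against (Aggressive, Snipe): payoffs 1, 12 → best response Jump.
Bidder 3 against (Jump, Jump): payoffs 3, 10 → best response Jump.
Bidder 3 against (Jump, Snipe): payoffs 0, 1 → best response Jump.
No profile is a mutual best response for all players.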